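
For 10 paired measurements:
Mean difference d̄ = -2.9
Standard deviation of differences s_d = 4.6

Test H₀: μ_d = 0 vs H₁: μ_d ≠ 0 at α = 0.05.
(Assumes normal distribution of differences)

Answer: t = -1.9937, fail to reject H₀

Derivation:
df = n - 1 = 9
SE = s_d/√n = 4.6/√10 = 1.4546
t = d̄/SE = -2.9/1.4546 = -1.9937
Critical value: t_{0.025,9} = ±2.262
p-value ≈ 0.0773
Decision: fail to reject H₀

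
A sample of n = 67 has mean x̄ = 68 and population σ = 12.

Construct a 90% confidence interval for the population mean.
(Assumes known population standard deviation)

Confidence level: 90%, α = 0.1
z_0.05 = 1.645
SE = σ/√n = 12/√67 = 1.4660
Margin of error = 1.645 × 1.4660 = 2.4116
CI: x̄ ± margin = 68 ± 2.4116
CI: (65.5884, 70.4116)

Answer: (65.5884, 70.4116)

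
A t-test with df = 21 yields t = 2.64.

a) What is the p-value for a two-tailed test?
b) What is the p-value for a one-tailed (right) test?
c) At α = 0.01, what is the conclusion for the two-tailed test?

Using t-distribution with df = 21:
a) Two-tailed: p = 2×P(T > 2.64) = 0.0153
b) One-tailed: p = P(T > 2.64) = 0.0077
c) 0.0153 ≥ 0.01, fail to reject H₀

Answer: a) 0.0153, b) 0.0077, c) fail to reject H₀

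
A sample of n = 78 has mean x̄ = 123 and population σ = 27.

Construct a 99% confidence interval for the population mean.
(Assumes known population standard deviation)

Confidence level: 99%, α = 0.01
z_0.005 = 2.576
SE = σ/√n = 27/√78 = 3.0571
Margin of error = 2.576 × 3.0571 = 7.8751
CI: x̄ ± margin = 123 ± 7.8751
CI: (115.1249, 130.8751)

Answer: (115.1249, 130.8751)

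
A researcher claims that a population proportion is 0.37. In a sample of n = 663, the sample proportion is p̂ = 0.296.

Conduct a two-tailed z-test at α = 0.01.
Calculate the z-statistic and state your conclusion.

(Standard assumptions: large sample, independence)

Answer: z = -3.9465, reject H₀

Derivation:
H₀: p = 0.37, H₁: p ≠ 0.37
Standard error: SE = √(p₀(1-p₀)/n) = √(0.37×0.63/663) = 0.018751
z-statistic: z = (p̂ - p₀)/SE = (0.296 - 0.37)/0.018751 = -3.9465
Critical value: z_0.005 = ±2.576
p-value = 0.0001
Decision: reject H₀ at α = 0.01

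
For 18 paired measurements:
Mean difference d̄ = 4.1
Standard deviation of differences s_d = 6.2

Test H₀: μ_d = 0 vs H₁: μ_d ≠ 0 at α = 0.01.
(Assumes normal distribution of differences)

df = n - 1 = 17
SE = s_d/√n = 6.2/√18 = 1.4614
t = d̄/SE = 4.1/1.4614 = 2.8055
Critical value: t_{0.005,17} = ±2.898
p-value ≈ 0.0122
Decision: fail to reject H₀

Answer: t = 2.8055, fail to reject H₀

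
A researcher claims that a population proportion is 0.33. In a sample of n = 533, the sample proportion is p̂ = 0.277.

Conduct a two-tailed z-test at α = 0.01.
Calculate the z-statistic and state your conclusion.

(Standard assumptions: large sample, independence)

Answer: z = -2.6022, reject H₀

Derivation:
H₀: p = 0.33, H₁: p ≠ 0.33
Standard error: SE = √(p₀(1-p₀)/n) = √(0.33×0.67/533) = 0.020367
z-statistic: z = (p̂ - p₀)/SE = (0.277 - 0.33)/0.020367 = -2.6022
Critical value: z_0.005 = ±2.576
p-value = 0.0093
Decision: reject H₀ at α = 0.01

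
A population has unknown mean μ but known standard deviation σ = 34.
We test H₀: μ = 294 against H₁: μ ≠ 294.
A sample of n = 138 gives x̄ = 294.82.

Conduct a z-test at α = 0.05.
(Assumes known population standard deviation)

Answer: z = 0.2833, fail to reject H₀

Derivation:
Standard error: SE = σ/√n = 34/√138 = 2.8943
z-statistic: z = (x̄ - μ₀)/SE = (294.82 - 294)/2.8943 = 0.2833
Critical value: ±1.960
p-value = 0.7769
Decision: fail to reject H₀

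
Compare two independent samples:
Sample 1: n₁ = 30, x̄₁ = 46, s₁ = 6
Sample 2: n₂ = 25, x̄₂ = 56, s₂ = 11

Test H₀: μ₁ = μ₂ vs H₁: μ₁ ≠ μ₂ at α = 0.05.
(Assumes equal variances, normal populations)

Pooled variance: s²_p = [29×6² + 24×11²]/(53) = 74.4906
s_p = 8.6308
SE = s_p×√(1/n₁ + 1/n₂) = 8.6308×√(1/30 + 1/25) = 2.3372
t = (x̄₁ - x̄₂)/SE = (46 - 56)/2.3372 = -4.2786
df = 53, t-critical = ±2.006
Decision: reject H₀

Answer: t = -4.2786, reject H₀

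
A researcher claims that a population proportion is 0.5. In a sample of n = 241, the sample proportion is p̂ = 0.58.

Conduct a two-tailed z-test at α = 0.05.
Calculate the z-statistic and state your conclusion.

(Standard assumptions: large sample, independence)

Answer: z = 2.4839, reject H₀

Derivation:
H₀: p = 0.5, H₁: p ≠ 0.5
Standard error: SE = √(p₀(1-p₀)/n) = √(0.5×0.5/241) = 0.032208
z-statistic: z = (p̂ - p₀)/SE = (0.58 - 0.5)/0.032208 = 2.4839
Critical value: z_0.025 = ±1.960
p-value = 0.0130
Decision: reject H₀ at α = 0.05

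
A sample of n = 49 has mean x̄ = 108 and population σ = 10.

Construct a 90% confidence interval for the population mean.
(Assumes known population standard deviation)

Answer: (105.6500, 110.3500)

Derivation:
Confidence level: 90%, α = 0.1
z_0.05 = 1.645
SE = σ/√n = 10/√49 = 1.4286
Margin of error = 1.645 × 1.4286 = 2.3500
CI: x̄ ± margin = 108 ± 2.3500
CI: (105.6500, 110.3500)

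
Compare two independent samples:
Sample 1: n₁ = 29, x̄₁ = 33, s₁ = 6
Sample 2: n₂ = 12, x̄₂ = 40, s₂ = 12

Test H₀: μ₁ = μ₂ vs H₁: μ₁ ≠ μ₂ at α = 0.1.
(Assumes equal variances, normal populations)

Answer: t = -2.5015, reject H₀

Derivation:
Pooled variance: s²_p = [28×6² + 11×12²]/(39) = 66.4615
s_p = 8.1524
SE = s_p×√(1/n₁ + 1/n₂) = 8.1524×√(1/29 + 1/12) = 2.7983
t = (x̄₁ - x̄₂)/SE = (33 - 40)/2.7983 = -2.5015
df = 39, t-critical = ±1.685
Decision: reject H₀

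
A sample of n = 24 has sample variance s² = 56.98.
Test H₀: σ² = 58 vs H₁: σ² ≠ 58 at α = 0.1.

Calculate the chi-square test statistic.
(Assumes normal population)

df = n - 1 = 23
χ² = (n-1)s²/σ₀² = 23×56.98/58 = 22.5955
Critical values: χ²_{0.95,23} = 13.091, χ²_{0.05,23} = 35.172
Rejection region: χ² < 13.091 or χ² > 35.172
Decision: fail to reject H₀

Answer: χ² = 22.5955, fail to reject H₀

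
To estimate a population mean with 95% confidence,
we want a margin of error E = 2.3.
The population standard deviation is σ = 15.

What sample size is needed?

Answer: n = 164

Derivation:
z_0.025 = 1.960
n = (z×σ/E)² = (1.960×15/2.3)²
n = 163.3951
Round up: n = 164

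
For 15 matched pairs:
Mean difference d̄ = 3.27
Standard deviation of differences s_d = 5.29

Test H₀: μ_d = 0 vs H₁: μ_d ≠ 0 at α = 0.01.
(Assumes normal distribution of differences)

df = n - 1 = 14
SE = s_d/√n = 5.29/√15 = 1.3659
t = d̄/SE = 3.27/1.3659 = 2.3940
Critical value: t_{0.005,14} = ±2.977
p-value ≈ 0.0312
Decision: fail to reject H₀

Answer: t = 2.3940, fail to reject H₀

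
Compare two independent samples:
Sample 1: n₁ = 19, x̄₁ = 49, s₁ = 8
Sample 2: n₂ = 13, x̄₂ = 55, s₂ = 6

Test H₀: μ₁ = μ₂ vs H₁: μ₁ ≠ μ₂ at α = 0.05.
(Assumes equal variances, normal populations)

Pooled variance: s²_p = [18×8² + 12×6²]/(30) = 52.8000
s_p = 7.2664
SE = s_p×√(1/n₁ + 1/n₂) = 7.2664×√(1/19 + 1/13) = 2.6154
t = (x̄₁ - x̄₂)/SE = (49 - 55)/2.6154 = -2.2941
df = 30, t-critical = ±2.042
Decision: reject H₀

Answer: t = -2.2941, reject H₀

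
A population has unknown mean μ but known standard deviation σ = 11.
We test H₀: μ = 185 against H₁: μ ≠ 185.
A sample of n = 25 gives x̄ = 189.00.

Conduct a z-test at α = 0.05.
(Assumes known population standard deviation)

Standard error: SE = σ/√n = 11/√25 = 2.2000
z-statistic: z = (x̄ - μ₀)/SE = (189.00 - 185)/2.2000 = 1.8182
Critical value: ±1.960
p-value = 0.0690
Decision: fail to reject H₀

Answer: z = 1.8182, fail to reject H₀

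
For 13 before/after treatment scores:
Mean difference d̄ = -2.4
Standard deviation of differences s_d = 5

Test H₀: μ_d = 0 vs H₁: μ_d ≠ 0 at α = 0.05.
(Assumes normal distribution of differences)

Answer: t = -1.7306, fail to reject H₀

Derivation:
df = n - 1 = 12
SE = s_d/√n = 5/√13 = 1.3868
t = d̄/SE = -2.4/1.3868 = -1.7306
Critical value: t_{0.025,12} = ±2.179
p-value ≈ 0.1091
Decision: fail to reject H₀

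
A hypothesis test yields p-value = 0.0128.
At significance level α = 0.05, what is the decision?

Answer: reject H₀

Derivation:
Compare p-value to α:
0.0128 < 0.05
Decision: reject H₀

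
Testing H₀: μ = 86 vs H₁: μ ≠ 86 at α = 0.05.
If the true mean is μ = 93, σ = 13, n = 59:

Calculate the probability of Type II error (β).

Answer: β ≈ 0.0148

Derivation:
SE = σ/√n = 13/√59 = 1.6925
Critical values: μ₀ ± z_0.025×SE = 86 ± 1.960×1.6925
Acceptance region: (82.6827, 89.3173)
Under H₁ (μ = 93): z_high = (89.3173 - 93)/1.6925 = -2.1759, z_low = (82.6827 - 93)/1.6925 = -6.0959
β = P(not reject | H₁) = Φ(-2.1759) - Φ(-6.0959) ≈ 0.0148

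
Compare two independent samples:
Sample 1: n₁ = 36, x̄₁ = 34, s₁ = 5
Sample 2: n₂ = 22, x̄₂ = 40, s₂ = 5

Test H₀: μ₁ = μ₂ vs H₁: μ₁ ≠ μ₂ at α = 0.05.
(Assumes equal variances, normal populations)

Answer: t = -4.4343, reject H₀

Derivation:
Pooled variance: s²_p = [35×5² + 21×5²]/(56) = 25.0000
s_p = 5.0000
SE = s_p×√(1/n₁ + 1/n₂) = 5.0000×√(1/36 + 1/22) = 1.3531
t = (x̄₁ - x̄₂)/SE = (34 - 40)/1.3531 = -4.4343
df = 56, t-critical = ±2.003
Decision: reject H₀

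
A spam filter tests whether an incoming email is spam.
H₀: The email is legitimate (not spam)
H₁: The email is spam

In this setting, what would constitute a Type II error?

A Type I error (probability α) occurs when we reject a true H₀.
A Type II error (probability β) occurs when we fail to reject a false H₀.

Answer: Letting a spam email through to the inbox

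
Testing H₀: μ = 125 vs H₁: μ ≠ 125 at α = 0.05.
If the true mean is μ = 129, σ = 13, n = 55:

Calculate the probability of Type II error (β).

SE = σ/√n = 13/√55 = 1.7529
Critical values: μ₀ ± z_0.025×SE = 125 ± 1.960×1.7529
Acceptance region: (121.5643, 128.4357)
Under H₁ (μ = 129): z_high = (128.4357 - 129)/1.7529 = -0.3219, z_low = (121.5643 - 129)/1.7529 = -4.2419
β = P(not reject | H₁) = Φ(-0.3219) - Φ(-4.2419) ≈ 0.3738

Answer: β ≈ 0.3738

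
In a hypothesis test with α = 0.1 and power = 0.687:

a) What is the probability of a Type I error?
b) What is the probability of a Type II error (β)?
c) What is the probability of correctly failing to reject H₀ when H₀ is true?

a) Type I error probability = α = 0.1
b) Power = P(reject H₀ | H₁ true) = 1 - β = 0.687, so Type II error probability = β = 1 - Power = 0.313
c) P(fail to reject H₀ | H₀ true) = 1 - α = 0.9

Answer: a) 0.1, b) 0.313, c) 0.9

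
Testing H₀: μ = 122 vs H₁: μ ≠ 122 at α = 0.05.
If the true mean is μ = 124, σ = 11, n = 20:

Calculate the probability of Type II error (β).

SE = σ/√n = 11/√20 = 2.4597
Critical values: μ₀ ± z_0.025×SE = 122 ± 1.960×2.4597
Acceptance region: (117.1790, 126.8210)
Under H₁ (μ = 124): z_high = (126.8210 - 124)/2.4597 = 1.1469, z_low = (117.1790 - 124)/2.4597 = -2.7731
β = P(not reject | H₁) = Φ(1.1469) - Φ(-2.7731) ≈ 0.8715

Answer: β ≈ 0.8715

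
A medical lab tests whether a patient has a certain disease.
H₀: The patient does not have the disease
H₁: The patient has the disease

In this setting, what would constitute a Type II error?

Answer: Failing to diagnose a patient who actually has the disease (false negative)

Derivation:
Type I error (α): Rejecting H₀ when H₀ is true
Type II error (β): Failing to reject H₀ when H₁ is true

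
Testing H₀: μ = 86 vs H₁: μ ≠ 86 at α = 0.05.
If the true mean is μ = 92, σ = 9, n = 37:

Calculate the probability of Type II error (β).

SE = σ/√n = 9/√37 = 1.4796
Critical values: μ₀ ± z_0.025×SE = 86 ± 1.960×1.4796
Acceptance region: (83.1000, 88.9000)
Under H₁ (μ = 92): z_high = (88.9000 - 92)/1.4796 = -2.0952, z_low = (83.1000 - 92)/1.4796 = -6.0151
β = P(not reject | H₁) = Φ(-2.0952) - Φ(-6.0151) ≈ 0.0181

Answer: β ≈ 0.0181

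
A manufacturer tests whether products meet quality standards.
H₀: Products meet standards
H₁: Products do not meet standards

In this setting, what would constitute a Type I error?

Type I error (α): Rejecting H₀ when H₀ is true
Type II error (β): Failing to reject H₀ when H₁ is true

Answer: Rejecting good products that actually meet standards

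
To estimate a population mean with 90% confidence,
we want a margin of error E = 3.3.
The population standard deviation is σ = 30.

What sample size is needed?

z_0.05 = 1.645
n = (z×σ/E)² = (1.645×30/3.3)²
n = 223.6384
Round up: n = 224

Answer: n = 224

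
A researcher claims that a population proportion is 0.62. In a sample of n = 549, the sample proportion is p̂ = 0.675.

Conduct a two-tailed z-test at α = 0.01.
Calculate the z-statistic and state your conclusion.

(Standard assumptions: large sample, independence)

H₀: p = 0.62, H₁: p ≠ 0.62
Standard error: SE = √(p₀(1-p₀)/n) = √(0.62×0.38/549) = 0.020716
z-statistic: z = (p̂ - p₀)/SE = (0.675 - 0.62)/0.020716 = 2.6550
Critical value: z_0.005 = ±2.576
p-value = 0.0079
Decision: reject H₀ at α = 0.01

Answer: z = 2.6550, reject H₀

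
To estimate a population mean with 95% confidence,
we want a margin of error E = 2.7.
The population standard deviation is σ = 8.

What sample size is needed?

Answer: n = 34

Derivation:
z_0.025 = 1.960
n = (z×σ/E)² = (1.960×8/2.7)²
n = 33.7260
Round up: n = 34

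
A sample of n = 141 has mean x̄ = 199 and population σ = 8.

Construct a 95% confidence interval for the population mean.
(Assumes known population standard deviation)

Confidence level: 95%, α = 0.05
z_0.025 = 1.960
SE = σ/√n = 8/√141 = 0.6737
Margin of error = 1.960 × 0.6737 = 1.3205
CI: x̄ ± margin = 199 ± 1.3205
CI: (197.6795, 200.3205)

Answer: (197.6795, 200.3205)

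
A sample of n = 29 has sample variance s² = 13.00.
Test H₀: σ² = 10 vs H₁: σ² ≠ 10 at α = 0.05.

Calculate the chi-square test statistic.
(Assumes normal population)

Answer: χ² = 36.4000, fail to reject H₀

Derivation:
df = n - 1 = 28
χ² = (n-1)s²/σ₀² = 28×13.00/10 = 36.4000
Critical values: χ²_{0.975,28} = 15.308, χ²_{0.025,28} = 44.461
Rejection region: χ² < 15.308 or χ² > 44.461
Decision: fail to reject H₀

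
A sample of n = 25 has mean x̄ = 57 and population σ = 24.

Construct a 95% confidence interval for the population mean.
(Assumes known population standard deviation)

Answer: (47.5920, 66.4080)

Derivation:
Confidence level: 95%, α = 0.05
z_0.025 = 1.960
SE = σ/√n = 24/√25 = 4.8000
Margin of error = 1.960 × 4.8000 = 9.4080
CI: x̄ ± margin = 57 ± 9.4080
CI: (47.5920, 66.4080)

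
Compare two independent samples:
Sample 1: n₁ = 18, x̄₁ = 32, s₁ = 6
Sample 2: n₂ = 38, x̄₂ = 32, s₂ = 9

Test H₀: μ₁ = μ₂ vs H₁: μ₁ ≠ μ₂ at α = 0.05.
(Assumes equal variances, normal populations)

Answer: t = 0.0000, fail to reject H₀

Derivation:
Pooled variance: s²_p = [17×6² + 37×9²]/(54) = 66.8333
s_p = 8.1752
SE = s_p×√(1/n₁ + 1/n₂) = 8.1752×√(1/18 + 1/38) = 2.3392
t = (x̄₁ - x̄₂)/SE = (32 - 32)/2.3392 = 0.0000
df = 54, t-critical = ±2.005
Decision: fail to reject H₀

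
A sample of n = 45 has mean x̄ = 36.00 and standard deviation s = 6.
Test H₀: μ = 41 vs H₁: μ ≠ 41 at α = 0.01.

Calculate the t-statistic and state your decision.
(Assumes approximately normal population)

df = n - 1 = 44
SE = s/√n = 6/√45 = 0.8944
t = (x̄ - μ₀)/SE = (36.00 - 41)/0.8944 = -5.5903
Critical value: t_{0.005,44} = ±2.692
p-value < 0.0001
Decision: reject H₀

Answer: t = -5.5903, reject H₀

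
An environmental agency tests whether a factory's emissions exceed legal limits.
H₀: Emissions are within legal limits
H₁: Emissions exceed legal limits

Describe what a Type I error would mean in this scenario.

Type I error: rejecting H₀ when it is actually true (false positive).
Type II error: failing to reject H₀ when H₁ is actually true (false negative).

Answer: Citing a compliant factory for excess emissions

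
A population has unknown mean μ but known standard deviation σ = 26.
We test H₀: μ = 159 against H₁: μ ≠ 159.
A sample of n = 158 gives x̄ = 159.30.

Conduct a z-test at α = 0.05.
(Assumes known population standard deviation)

Answer: z = 0.1450, fail to reject H₀

Derivation:
Standard error: SE = σ/√n = 26/√158 = 2.0684
z-statistic: z = (x̄ - μ₀)/SE = (159.30 - 159)/2.0684 = 0.1450
Critical value: ±1.960
p-value = 0.8847
Decision: fail to reject H₀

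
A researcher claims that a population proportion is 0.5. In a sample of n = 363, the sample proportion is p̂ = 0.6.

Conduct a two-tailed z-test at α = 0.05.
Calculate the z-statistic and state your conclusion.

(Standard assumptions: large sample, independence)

H₀: p = 0.5, H₁: p ≠ 0.5
Standard error: SE = √(p₀(1-p₀)/n) = √(0.5×0.5/363) = 0.026243
z-statistic: z = (p̂ - p₀)/SE = (0.6 - 0.5)/0.026243 = 3.8105
Critical value: z_0.025 = ±1.960
p-value = 0.0001
Decision: reject H₀ at α = 0.05

Answer: z = 3.8105, reject H₀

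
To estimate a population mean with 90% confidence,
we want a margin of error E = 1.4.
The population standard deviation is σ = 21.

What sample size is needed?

z_0.05 = 1.645
n = (z×σ/E)² = (1.645×21/1.4)²
n = 608.8556
Round up: n = 609

Answer: n = 609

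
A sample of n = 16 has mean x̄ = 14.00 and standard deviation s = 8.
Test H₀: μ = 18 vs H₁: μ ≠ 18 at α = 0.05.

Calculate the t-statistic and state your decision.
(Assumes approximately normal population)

Answer: t = -2.0000, fail to reject H₀

Derivation:
df = n - 1 = 15
SE = s/√n = 8/√16 = 2.0000
t = (x̄ - μ₀)/SE = (14.00 - 18)/2.0000 = -2.0000
Critical value: t_{0.025,15} = ±2.131
p-value ≈ 0.0639
Decision: fail to reject H₀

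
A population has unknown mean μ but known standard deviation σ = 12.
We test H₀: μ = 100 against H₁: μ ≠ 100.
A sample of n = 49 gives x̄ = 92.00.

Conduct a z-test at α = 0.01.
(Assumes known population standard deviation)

Standard error: SE = σ/√n = 12/√49 = 1.7143
z-statistic: z = (x̄ - μ₀)/SE = (92.00 - 100)/1.7143 = -4.6666
Critical value: ±2.576
p-value < 0.0001
Decision: reject H₀

Answer: z = -4.6666, reject H₀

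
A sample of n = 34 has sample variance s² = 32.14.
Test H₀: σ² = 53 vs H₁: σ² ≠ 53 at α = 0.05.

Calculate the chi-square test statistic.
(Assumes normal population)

df = n - 1 = 33
χ² = (n-1)s²/σ₀² = 33×32.14/53 = 20.0117
Critical values: χ²_{0.975,33} = 19.047, χ²_{0.025,33} = 50.725
Rejection region: χ² < 19.047 or χ² > 50.725
Decision: fail to reject H₀

Answer: χ² = 20.0117, fail to reject H₀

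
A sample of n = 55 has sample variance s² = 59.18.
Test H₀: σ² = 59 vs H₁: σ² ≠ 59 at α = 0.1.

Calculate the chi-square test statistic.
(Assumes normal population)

Answer: χ² = 54.1647, fail to reject H₀

Derivation:
df = n - 1 = 54
χ² = (n-1)s²/σ₀² = 54×59.18/59 = 54.1647
Critical values: χ²_{0.95,54} = 38.116, χ²_{0.05,54} = 72.153
Rejection region: χ² < 38.116 or χ² > 72.153
Decision: fail to reject H₀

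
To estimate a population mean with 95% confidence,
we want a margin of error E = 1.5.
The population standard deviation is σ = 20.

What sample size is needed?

z_0.025 = 1.960
n = (z×σ/E)² = (1.960×20/1.5)²
n = 682.9511
Round up: n = 683

Answer: n = 683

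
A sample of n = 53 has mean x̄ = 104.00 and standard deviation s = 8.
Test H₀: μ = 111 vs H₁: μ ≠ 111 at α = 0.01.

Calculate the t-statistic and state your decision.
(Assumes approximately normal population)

df = n - 1 = 52
SE = s/√n = 8/√53 = 1.0989
t = (x̄ - μ₀)/SE = (104.00 - 111)/1.0989 = -6.3700
Critical value: t_{0.005,52} = ±2.674
p-value < 0.0001
Decision: reject H₀

Answer: t = -6.3700, reject H₀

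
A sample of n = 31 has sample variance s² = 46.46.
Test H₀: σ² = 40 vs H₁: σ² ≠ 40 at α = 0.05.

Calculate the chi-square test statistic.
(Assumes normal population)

df = n - 1 = 30
χ² = (n-1)s²/σ₀² = 30×46.46/40 = 34.8450
Critical values: χ²_{0.975,30} = 16.791, χ²_{0.025,30} = 46.979
Rejection region: χ² < 16.791 or χ² > 46.979
Decision: fail to reject H₀

Answer: χ² = 34.8450, fail to reject H₀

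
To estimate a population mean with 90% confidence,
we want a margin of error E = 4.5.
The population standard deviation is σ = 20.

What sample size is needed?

z_0.05 = 1.645
n = (z×σ/E)² = (1.645×20/4.5)²
n = 53.4523
Round up: n = 54

Answer: n = 54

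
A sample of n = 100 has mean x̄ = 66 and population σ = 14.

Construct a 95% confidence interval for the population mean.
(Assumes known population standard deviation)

Confidence level: 95%, α = 0.05
z_0.025 = 1.960
SE = σ/√n = 14/√100 = 1.4000
Margin of error = 1.960 × 1.4000 = 2.7440
CI: x̄ ± margin = 66 ± 2.7440
CI: (63.2560, 68.7440)

Answer: (63.2560, 68.7440)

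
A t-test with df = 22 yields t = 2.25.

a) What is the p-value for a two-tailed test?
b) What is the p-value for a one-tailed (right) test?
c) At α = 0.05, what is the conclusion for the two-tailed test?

Using t-distribution with df = 22:
a) Two-tailed: p = 2×P(T > 2.25) = 0.0348
b) One-tailed: p = P(T > 2.25) = 0.0174
c) 0.0348 < 0.05, reject H₀

Answer: a) 0.0348, b) 0.0174, c) reject H₀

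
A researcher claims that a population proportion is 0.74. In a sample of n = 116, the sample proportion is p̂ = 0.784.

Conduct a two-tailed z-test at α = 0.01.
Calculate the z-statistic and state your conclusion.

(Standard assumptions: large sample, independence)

Answer: z = 1.0804, fail to reject H₀

Derivation:
H₀: p = 0.74, H₁: p ≠ 0.74
Standard error: SE = √(p₀(1-p₀)/n) = √(0.74×0.26/116) = 0.040726
z-statistic: z = (p̂ - p₀)/SE = (0.784 - 0.74)/0.040726 = 1.0804
Critical value: z_0.005 = ±2.576
p-value = 0.2800
Decision: fail to reject H₀ at α = 0.01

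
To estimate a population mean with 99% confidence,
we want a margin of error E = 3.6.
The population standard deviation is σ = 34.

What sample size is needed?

z_0.005 = 2.576
n = (z×σ/E)² = (2.576×34/3.6)²
n = 591.8948
Round up: n = 592

Answer: n = 592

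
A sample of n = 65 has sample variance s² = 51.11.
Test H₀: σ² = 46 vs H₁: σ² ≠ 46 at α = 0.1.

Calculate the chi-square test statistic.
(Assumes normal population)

Answer: χ² = 71.1096, fail to reject H₀

Derivation:
df = n - 1 = 64
χ² = (n-1)s²/σ₀² = 64×51.11/46 = 71.1096
Critical values: χ²_{0.95,64} = 46.595, χ²_{0.05,64} = 83.675
Rejection region: χ² < 46.595 or χ² > 83.675
Decision: fail to reject H₀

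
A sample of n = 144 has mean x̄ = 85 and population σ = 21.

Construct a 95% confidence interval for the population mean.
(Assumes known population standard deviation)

Confidence level: 95%, α = 0.05
z_0.025 = 1.960
SE = σ/√n = 21/√144 = 1.7500
Margin of error = 1.960 × 1.7500 = 3.4300
CI: x̄ ± margin = 85 ± 3.4300
CI: (81.5700, 88.4300)

Answer: (81.5700, 88.4300)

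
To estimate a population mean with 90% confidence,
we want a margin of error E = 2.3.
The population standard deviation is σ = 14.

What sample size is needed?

Answer: n = 101

Derivation:
z_0.05 = 1.645
n = (z×σ/E)² = (1.645×14/2.3)²
n = 100.2610
Round up: n = 101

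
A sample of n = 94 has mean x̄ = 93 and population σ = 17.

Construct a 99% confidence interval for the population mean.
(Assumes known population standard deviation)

Answer: (88.4832, 97.5168)

Derivation:
Confidence level: 99%, α = 0.01
z_0.005 = 2.576
SE = σ/√n = 17/√94 = 1.7534
Margin of error = 2.576 × 1.7534 = 4.5168
CI: x̄ ± margin = 93 ± 4.5168
CI: (88.4832, 97.5168)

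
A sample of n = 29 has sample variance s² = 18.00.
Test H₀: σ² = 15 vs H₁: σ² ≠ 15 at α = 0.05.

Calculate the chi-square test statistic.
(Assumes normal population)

Answer: χ² = 33.6000, fail to reject H₀

Derivation:
df = n - 1 = 28
χ² = (n-1)s²/σ₀² = 28×18.00/15 = 33.6000
Critical values: χ²_{0.975,28} = 15.308, χ²_{0.025,28} = 44.461
Rejection region: χ² < 15.308 or χ² > 44.461
Decision: fail to reject H₀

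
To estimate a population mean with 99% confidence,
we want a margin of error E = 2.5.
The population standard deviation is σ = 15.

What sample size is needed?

z_0.005 = 2.576
n = (z×σ/E)² = (2.576×15/2.5)²
n = 238.8879
Round up: n = 239

Answer: n = 239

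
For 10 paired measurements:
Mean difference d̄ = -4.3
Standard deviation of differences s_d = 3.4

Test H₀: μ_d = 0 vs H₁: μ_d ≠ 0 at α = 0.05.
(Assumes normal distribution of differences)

Answer: t = -3.9993, reject H₀

Derivation:
df = n - 1 = 9
SE = s_d/√n = 3.4/√10 = 1.0752
t = d̄/SE = -4.3/1.0752 = -3.9993
Critical value: t_{0.025,9} = ±2.262
p-value ≈ 0.0031
Decision: reject H₀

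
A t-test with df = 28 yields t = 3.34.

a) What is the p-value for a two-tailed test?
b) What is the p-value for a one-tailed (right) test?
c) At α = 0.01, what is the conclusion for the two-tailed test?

Answer: a) 0.0024, b) 0.0012, c) reject H₀

Derivation:
Using t-distribution with df = 28:
a) Two-tailed: p = 2×P(T > 3.34) = 0.0024
b) One-tailed: p = P(T > 3.34) = 0.0012
c) 0.0024 < 0.01, reject H₀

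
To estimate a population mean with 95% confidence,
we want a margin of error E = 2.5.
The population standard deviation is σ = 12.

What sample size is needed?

z_0.025 = 1.960
n = (z×σ/E)² = (1.960×12/2.5)²
n = 88.5105
Round up: n = 89

Answer: n = 89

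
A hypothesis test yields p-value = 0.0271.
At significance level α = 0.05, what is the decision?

Answer: reject H₀

Derivation:
Compare p-value to α:
0.0271 < 0.05
Decision: reject H₀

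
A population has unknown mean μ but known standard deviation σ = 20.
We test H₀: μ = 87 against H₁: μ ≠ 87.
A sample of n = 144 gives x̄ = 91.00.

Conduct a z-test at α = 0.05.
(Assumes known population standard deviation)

Standard error: SE = σ/√n = 20/√144 = 1.6667
z-statistic: z = (x̄ - μ₀)/SE = (91.00 - 87)/1.6667 = 2.4000
Critical value: ±1.960
p-value = 0.0164
Decision: reject H₀

Answer: z = 2.4000, reject H₀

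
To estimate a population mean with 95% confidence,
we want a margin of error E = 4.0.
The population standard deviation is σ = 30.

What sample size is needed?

z_0.025 = 1.960
n = (z×σ/E)² = (1.960×30/4.0)²
n = 216.0900
Round up: n = 217

Answer: n = 217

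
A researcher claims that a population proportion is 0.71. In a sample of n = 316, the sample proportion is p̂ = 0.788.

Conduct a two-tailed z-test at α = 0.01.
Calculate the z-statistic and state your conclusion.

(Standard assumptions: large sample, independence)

H₀: p = 0.71, H₁: p ≠ 0.71
Standard error: SE = √(p₀(1-p₀)/n) = √(0.71×0.29/316) = 0.025526
z-statistic: z = (p̂ - p₀)/SE = (0.788 - 0.71)/0.025526 = 3.0557
Critical value: z_0.005 = ±2.576
p-value = 0.0022
Decision: reject H₀ at α = 0.01

Answer: z = 3.0557, reject H₀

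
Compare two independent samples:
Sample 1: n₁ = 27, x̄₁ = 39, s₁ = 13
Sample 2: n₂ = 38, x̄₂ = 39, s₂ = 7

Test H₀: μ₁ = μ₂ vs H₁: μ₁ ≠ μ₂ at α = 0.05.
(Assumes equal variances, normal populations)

Pooled variance: s²_p = [26×13² + 37×7²]/(63) = 98.5238
s_p = 9.9259
SE = s_p×√(1/n₁ + 1/n₂) = 9.9259×√(1/27 + 1/38) = 2.4983
t = (x̄₁ - x̄₂)/SE = (39 - 39)/2.4983 = 0.0000
df = 63, t-critical = ±1.998
Decision: fail to reject H₀

Answer: t = 0.0000, fail to reject H₀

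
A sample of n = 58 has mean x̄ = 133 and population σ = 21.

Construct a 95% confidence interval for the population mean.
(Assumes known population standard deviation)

Answer: (127.5955, 138.4045)

Derivation:
Confidence level: 95%, α = 0.05
z_0.025 = 1.960
SE = σ/√n = 21/√58 = 2.7574
Margin of error = 1.960 × 2.7574 = 5.4045
CI: x̄ ± margin = 133 ± 5.4045
CI: (127.5955, 138.4045)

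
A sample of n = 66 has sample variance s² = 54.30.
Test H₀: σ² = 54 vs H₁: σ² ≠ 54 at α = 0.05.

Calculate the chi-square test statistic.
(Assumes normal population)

Answer: χ² = 65.3611, fail to reject H₀

Derivation:
df = n - 1 = 65
χ² = (n-1)s²/σ₀² = 65×54.30/54 = 65.3611
Critical values: χ²_{0.975,65} = 44.603, χ²_{0.025,65} = 89.177
Rejection region: χ² < 44.603 or χ² > 89.177
Decision: fail to reject H₀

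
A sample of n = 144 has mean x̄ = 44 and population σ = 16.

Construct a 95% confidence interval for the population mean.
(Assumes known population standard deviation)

Confidence level: 95%, α = 0.05
z_0.025 = 1.960
SE = σ/√n = 16/√144 = 1.3333
Margin of error = 1.960 × 1.3333 = 2.6133
CI: x̄ ± margin = 44 ± 2.6133
CI: (41.3867, 46.6133)

Answer: (41.3867, 46.6133)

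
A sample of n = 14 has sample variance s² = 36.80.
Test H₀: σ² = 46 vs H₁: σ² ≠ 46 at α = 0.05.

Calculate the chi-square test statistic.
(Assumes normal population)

df = n - 1 = 13
χ² = (n-1)s²/σ₀² = 13×36.80/46 = 10.4000
Critical values: χ²_{0.975,13} = 5.009, χ²_{0.025,13} = 24.736
Rejection region: χ² < 5.009 or χ² > 24.736
Decision: fail to reject H₀

Answer: χ² = 10.4000, fail to reject H₀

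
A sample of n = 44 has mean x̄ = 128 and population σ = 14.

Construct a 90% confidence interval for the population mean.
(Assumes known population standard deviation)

Confidence level: 90%, α = 0.1
z_0.05 = 1.645
SE = σ/√n = 14/√44 = 2.1106
Margin of error = 1.645 × 2.1106 = 3.4719
CI: x̄ ± margin = 128 ± 3.4719
CI: (124.5281, 131.4719)

Answer: (124.5281, 131.4719)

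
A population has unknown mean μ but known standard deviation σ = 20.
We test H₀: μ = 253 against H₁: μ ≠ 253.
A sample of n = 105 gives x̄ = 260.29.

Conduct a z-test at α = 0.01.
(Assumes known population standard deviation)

Standard error: SE = σ/√n = 20/√105 = 1.9518
z-statistic: z = (x̄ - μ₀)/SE = (260.29 - 253)/1.9518 = 3.7350
Critical value: ±2.576
p-value = 0.0002
Decision: reject H₀

Answer: z = 3.7350, reject H₀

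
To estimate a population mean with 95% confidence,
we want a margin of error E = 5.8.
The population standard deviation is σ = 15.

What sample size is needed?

z_0.025 = 1.960
n = (z×σ/E)² = (1.960×15/5.8)²
n = 25.6944
Round up: n = 26

Answer: n = 26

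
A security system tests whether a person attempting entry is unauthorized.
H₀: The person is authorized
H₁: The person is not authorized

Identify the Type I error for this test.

Type I error (α): Rejecting H₀ when H₀ is true
Type II error (β): Failing to reject H₀ when H₁ is true

Answer: Denying entry to an authorized person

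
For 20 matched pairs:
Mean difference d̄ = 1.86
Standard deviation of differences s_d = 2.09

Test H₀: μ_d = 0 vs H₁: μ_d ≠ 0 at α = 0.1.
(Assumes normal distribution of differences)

Answer: t = 3.9803, reject H₀

Derivation:
df = n - 1 = 19
SE = s_d/√n = 2.09/√20 = 0.4673
t = d̄/SE = 1.86/0.4673 = 3.9803
Critical value: t_{0.05,19} = ±1.729
p-value ≈ 0.0008
Decision: reject H₀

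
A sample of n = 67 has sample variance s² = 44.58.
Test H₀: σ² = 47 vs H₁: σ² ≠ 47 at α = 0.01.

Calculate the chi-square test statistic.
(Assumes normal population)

df = n - 1 = 66
χ² = (n-1)s²/σ₀² = 66×44.58/47 = 62.6017
Critical values: χ²_{0.995,66} = 40.158, χ²_{0.005,66} = 99.330
Rejection region: χ² < 40.158 or χ² > 99.330
Decision: fail to reject H₀

Answer: χ² = 62.6017, fail to reject H₀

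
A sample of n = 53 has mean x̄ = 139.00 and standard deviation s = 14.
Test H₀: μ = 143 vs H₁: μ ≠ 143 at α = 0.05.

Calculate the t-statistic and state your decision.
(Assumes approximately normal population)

Answer: t = -2.0801, reject H₀

Derivation:
df = n - 1 = 52
SE = s/√n = 14/√53 = 1.9230
t = (x̄ - μ₀)/SE = (139.00 - 143)/1.9230 = -2.0801
Critical value: t_{0.025,52} = ±2.007
p-value ≈ 0.0425
Decision: reject H₀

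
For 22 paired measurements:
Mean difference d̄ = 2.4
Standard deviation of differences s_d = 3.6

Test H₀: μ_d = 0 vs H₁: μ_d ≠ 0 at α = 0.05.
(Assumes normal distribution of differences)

Answer: t = 3.1270, reject H₀

Derivation:
df = n - 1 = 21
SE = s_d/√n = 3.6/√22 = 0.7675
t = d̄/SE = 2.4/0.7675 = 3.1270
Critical value: t_{0.025,21} = ±2.080
p-value ≈ 0.0051
Decision: reject H₀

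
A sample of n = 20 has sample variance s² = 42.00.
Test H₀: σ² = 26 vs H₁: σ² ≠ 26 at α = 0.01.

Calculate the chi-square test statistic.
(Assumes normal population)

df = n - 1 = 19
χ² = (n-1)s²/σ₀² = 19×42.00/26 = 30.6923
Critical values: χ²_{0.995,19} = 6.844, χ²_{0.005,19} = 38.582
Rejection region: χ² < 6.844 or χ² > 38.582
Decision: fail to reject H₀

Answer: χ² = 30.6923, fail to reject H₀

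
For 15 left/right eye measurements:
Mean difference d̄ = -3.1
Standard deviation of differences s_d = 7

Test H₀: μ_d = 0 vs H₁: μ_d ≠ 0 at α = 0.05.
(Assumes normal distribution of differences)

df = n - 1 = 14
SE = s_d/√n = 7/√15 = 1.8074
t = d̄/SE = -3.1/1.8074 = -1.7152
Critical value: t_{0.025,14} = ±2.145
p-value ≈ 0.1083
Decision: fail to reject H₀

Answer: t = -1.7152, fail to reject H₀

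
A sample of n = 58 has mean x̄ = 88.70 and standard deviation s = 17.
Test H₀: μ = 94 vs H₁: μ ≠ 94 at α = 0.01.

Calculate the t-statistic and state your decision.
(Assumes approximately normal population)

df = n - 1 = 57
SE = s/√n = 17/√58 = 2.2322
t = (x̄ - μ₀)/SE = (88.70 - 94)/2.2322 = -2.3743
Critical value: t_{0.005,57} = ±2.665
p-value ≈ 0.0210
Decision: fail to reject H₀

Answer: t = -2.3743, fail to reject H₀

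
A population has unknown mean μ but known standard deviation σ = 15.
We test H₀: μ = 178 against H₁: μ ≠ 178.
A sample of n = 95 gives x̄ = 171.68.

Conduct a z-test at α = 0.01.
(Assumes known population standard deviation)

Standard error: SE = σ/√n = 15/√95 = 1.5390
z-statistic: z = (x̄ - μ₀)/SE = (171.68 - 178)/1.5390 = -4.1066
Critical value: ±2.576
p-value < 0.0001
Decision: reject H₀

Answer: z = -4.1066, reject H₀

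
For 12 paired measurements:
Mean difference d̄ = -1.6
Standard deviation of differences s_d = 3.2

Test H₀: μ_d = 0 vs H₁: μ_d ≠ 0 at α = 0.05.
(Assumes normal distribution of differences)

df = n - 1 = 11
SE = s_d/√n = 3.2/√12 = 0.9238
t = d̄/SE = -1.6/0.9238 = -1.7320
Critical value: t_{0.025,11} = ±2.201
p-value ≈ 0.1112
Decision: fail to reject H₀

Answer: t = -1.7320, fail to reject H₀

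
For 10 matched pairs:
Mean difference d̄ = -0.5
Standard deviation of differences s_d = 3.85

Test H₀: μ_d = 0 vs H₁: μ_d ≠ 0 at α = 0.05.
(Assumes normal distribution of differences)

Answer: t = -0.4107, fail to reject H₀

Derivation:
df = n - 1 = 9
SE = s_d/√n = 3.85/√10 = 1.2175
t = d̄/SE = -0.5/1.2175 = -0.4107
Critical value: t_{0.025,9} = ±2.262
p-value ≈ 0.6909
Decision: fail to reject H₀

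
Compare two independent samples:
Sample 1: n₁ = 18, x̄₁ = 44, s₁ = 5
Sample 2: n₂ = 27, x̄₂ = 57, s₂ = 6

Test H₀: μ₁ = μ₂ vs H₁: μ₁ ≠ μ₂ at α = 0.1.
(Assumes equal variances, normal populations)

Pooled variance: s²_p = [17×5² + 26×6²]/(43) = 31.6512
s_p = 5.6259
SE = s_p×√(1/n₁ + 1/n₂) = 5.6259×√(1/18 + 1/27) = 1.7119
t = (x̄₁ - x̄₂)/SE = (44 - 57)/1.7119 = -7.5939
df = 43, t-critical = ±1.681
Decision: reject H₀

Answer: t = -7.5939, reject H₀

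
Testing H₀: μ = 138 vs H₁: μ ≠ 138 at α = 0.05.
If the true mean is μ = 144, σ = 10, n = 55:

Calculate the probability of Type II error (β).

SE = σ/√n = 10/√55 = 1.3484
Critical values: μ₀ ± z_0.025×SE = 138 ± 1.960×1.3484
Acceptance region: (135.3571, 140.6429)
Under H₁ (μ = 144): z_high = (140.6429 - 144)/1.3484 = -2.4897, z_low = (135.3571 - 144)/1.3484 = -6.4097
β = P(not reject | H₁) = Φ(-2.4897) - Φ(-6.4097) ≈ 0.0064

Answer: β ≈ 0.0064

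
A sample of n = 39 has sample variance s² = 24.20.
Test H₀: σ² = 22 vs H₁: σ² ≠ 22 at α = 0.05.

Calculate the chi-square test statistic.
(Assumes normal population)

Answer: χ² = 41.8000, fail to reject H₀

Derivation:
df = n - 1 = 38
χ² = (n-1)s²/σ₀² = 38×24.20/22 = 41.8000
Critical values: χ²_{0.975,38} = 22.878, χ²_{0.025,38} = 56.896
Rejection region: χ² < 22.878 or χ² > 56.896
Decision: fail to reject H₀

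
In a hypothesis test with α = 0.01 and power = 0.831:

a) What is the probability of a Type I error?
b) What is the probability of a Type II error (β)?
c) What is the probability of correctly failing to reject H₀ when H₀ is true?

a) Type I error probability = α = 0.01
b) Power = P(reject H₀ | H₁ true) = 1 - β = 0.831, so Type II error probability = β = 1 - Power = 0.169
c) P(fail to reject H₀ | H₀ true) = 1 - α = 0.99

Answer: a) 0.01, b) 0.169, c) 0.99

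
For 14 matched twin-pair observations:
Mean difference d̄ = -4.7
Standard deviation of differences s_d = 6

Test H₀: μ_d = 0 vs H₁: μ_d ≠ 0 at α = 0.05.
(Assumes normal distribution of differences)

df = n - 1 = 13
SE = s_d/√n = 6/√14 = 1.6036
t = d̄/SE = -4.7/1.6036 = -2.9309
Critical value: t_{0.025,13} = ±2.160
p-value ≈ 0.0117
Decision: reject H₀

Answer: t = -2.9309, reject H₀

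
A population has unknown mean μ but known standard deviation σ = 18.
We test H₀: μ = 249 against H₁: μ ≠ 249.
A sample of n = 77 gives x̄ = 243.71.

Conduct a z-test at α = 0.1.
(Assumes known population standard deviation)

Standard error: SE = σ/√n = 18/√77 = 2.0513
z-statistic: z = (x̄ - μ₀)/SE = (243.71 - 249)/2.0513 = -2.5789
Critical value: ±1.645
p-value = 0.0099
Decision: reject H₀

Answer: z = -2.5789, reject H₀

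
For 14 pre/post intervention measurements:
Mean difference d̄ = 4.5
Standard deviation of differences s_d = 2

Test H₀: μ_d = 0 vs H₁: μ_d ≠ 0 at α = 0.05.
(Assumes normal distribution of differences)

Answer: t = 8.4191, reject H₀

Derivation:
df = n - 1 = 13
SE = s_d/√n = 2/√14 = 0.5345
t = d̄/SE = 4.5/0.5345 = 8.4191
Critical value: t_{0.025,13} = ±2.160
p-value < 0.0001
Decision: reject H₀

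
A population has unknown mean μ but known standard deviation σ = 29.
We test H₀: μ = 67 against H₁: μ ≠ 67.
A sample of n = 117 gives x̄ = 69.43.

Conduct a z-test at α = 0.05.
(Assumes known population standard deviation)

Standard error: SE = σ/√n = 29/√117 = 2.6811
z-statistic: z = (x̄ - μ₀)/SE = (69.43 - 67)/2.6811 = 0.9063
Critical value: ±1.960
p-value = 0.3648
Decision: fail to reject H₀

Answer: z = 0.9063, fail to reject H₀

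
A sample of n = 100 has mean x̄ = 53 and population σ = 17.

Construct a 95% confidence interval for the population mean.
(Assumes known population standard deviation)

Answer: (49.6680, 56.3320)

Derivation:
Confidence level: 95%, α = 0.05
z_0.025 = 1.960
SE = σ/√n = 17/√100 = 1.7000
Margin of error = 1.960 × 1.7000 = 3.3320
CI: x̄ ± margin = 53 ± 3.3320
CI: (49.6680, 56.3320)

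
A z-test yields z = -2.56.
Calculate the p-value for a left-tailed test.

Answer: p-value ≈ 0.0052

Derivation:
For z = -2.56:
p = P(Z < -2.56) = Φ(-2.56) = 0.0052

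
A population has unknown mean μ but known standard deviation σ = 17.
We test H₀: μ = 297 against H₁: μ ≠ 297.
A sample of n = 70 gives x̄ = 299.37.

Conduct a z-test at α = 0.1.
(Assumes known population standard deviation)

Standard error: SE = σ/√n = 17/√70 = 2.0319
z-statistic: z = (x̄ - μ₀)/SE = (299.37 - 297)/2.0319 = 1.1664
Critical value: ±1.645
p-value = 0.2435
Decision: fail to reject H₀

Answer: z = 1.1664, fail to reject H₀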